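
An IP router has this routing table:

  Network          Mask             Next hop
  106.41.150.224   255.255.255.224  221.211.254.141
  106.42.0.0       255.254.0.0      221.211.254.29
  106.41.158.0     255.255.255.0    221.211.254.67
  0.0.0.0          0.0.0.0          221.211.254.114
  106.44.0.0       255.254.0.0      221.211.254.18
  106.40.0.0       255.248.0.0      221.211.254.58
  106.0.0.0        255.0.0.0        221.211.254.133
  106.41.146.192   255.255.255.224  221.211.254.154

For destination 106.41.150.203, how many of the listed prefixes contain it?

Prefixes containing 106.41.150.203:
  0.0.0.0/0 (default, matches everything)
  106.0.0.0/8 (106.0.0.0 - 106.255.255.255)
  106.40.0.0/13 (106.40.0.0 - 106.47.255.255)
Total matching entries: 3.

3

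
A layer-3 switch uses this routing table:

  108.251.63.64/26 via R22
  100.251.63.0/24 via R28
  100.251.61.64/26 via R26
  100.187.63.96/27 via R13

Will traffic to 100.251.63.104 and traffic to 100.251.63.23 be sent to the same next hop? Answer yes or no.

100.251.63.104: longest match 100.251.63.0/24 -> R28
100.251.63.23: longest match 100.251.63.0/24 -> R28

yes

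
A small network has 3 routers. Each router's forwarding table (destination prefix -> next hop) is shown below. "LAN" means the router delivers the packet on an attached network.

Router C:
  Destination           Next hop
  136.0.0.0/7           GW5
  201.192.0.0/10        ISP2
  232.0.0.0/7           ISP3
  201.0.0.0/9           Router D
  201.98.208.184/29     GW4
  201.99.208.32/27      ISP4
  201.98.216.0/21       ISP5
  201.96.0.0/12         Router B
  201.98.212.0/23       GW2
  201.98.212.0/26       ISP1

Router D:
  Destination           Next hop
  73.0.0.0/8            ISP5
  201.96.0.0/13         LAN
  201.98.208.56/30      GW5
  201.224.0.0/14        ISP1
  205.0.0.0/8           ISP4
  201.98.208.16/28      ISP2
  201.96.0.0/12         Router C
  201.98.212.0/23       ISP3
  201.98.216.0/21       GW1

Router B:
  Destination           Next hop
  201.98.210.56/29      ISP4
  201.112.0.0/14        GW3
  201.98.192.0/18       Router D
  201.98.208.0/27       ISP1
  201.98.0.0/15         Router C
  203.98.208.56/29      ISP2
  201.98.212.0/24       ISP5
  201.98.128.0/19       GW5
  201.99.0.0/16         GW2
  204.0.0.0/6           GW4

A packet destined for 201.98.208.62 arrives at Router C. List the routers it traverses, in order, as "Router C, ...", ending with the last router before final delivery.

Router C, Router B, Router D

At Router C: longest match for 201.98.208.62 is 201.96.0.0/12 -> Router B
At Router B: longest match for 201.98.208.62 is 201.98.192.0/18 -> Router D
At Router D: longest match for 201.98.208.62 is 201.96.0.0/13 -> LAN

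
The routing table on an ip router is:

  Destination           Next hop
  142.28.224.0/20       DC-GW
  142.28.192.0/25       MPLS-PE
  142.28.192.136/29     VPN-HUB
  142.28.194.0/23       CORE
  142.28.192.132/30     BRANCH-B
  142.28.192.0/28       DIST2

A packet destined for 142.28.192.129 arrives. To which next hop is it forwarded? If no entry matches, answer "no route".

no route

No entry's prefix contains 142.28.192.129; there is no default route.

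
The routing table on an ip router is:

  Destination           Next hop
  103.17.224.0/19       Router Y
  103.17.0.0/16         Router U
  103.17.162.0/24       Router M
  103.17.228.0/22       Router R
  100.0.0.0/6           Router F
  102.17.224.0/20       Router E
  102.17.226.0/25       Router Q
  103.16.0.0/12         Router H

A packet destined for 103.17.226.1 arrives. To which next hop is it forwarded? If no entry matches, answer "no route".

Routes whose prefix contains 103.17.226.1:
  100.0.0.0/6 (100.0.0.0 - 103.255.255.255) -> Router F
  103.16.0.0/12 (103.16.0.0 - 103.31.255.255) -> Router H
  103.17.0.0/16 (103.17.0.0 - 103.17.255.255) -> Router U
  103.17.224.0/19 (103.17.224.0 - 103.17.255.255) -> Router Y
More-specific entries that do NOT match:
  102.17.226.0/25 (102.17.226.0 - 102.17.226.127) does not contain 103.17.226.1
  103.17.162.0/24 (103.17.162.0 - 103.17.162.255) does not contain 103.17.226.1
  103.17.228.0/22 (103.17.228.0 - 103.17.231.255) does not contain 103.17.226.1
  102.17.224.0/20 (102.17.224.0 - 102.17.239.255) does not contain 103.17.226.1
Longest matching prefix is /19 -> next hop Router Y.

Router Y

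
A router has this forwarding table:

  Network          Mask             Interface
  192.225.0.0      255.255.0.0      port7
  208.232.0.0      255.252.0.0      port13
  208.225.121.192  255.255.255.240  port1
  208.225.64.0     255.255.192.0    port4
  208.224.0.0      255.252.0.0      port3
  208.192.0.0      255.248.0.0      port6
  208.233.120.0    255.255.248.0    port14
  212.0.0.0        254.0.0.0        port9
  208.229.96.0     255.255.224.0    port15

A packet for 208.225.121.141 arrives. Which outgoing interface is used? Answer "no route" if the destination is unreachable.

Routes whose prefix contains 208.225.121.141:
  208.224.0.0/14 (208.224.0.0 - 208.227.255.255) -> port3
  208.225.64.0/18 (208.225.64.0 - 208.225.127.255) -> port4
More-specific entries that do NOT match:
  208.225.121.192/28 (208.225.121.192 - 208.225.121.207) does not contain 208.225.121.141
  208.233.120.0/21 (208.233.120.0 - 208.233.127.255) does not contain 208.225.121.141
  208.229.96.0/19 (208.229.96.0 - 208.229.127.255) does not contain 208.225.121.141
Longest matching prefix is /18 -> interface port4.

port4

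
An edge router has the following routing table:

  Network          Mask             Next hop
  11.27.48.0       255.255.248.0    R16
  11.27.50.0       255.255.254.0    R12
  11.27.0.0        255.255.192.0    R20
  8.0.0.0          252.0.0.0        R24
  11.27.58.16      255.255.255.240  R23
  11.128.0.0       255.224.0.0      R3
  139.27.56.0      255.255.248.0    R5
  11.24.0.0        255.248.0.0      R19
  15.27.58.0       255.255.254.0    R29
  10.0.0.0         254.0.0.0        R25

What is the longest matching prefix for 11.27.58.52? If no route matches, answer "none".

11.27.0.0/18

Entries matching 11.27.58.52:
  8.0.0.0/6 (8.0.0.0 - 11.255.255.255)
  10.0.0.0/7 (10.0.0.0 - 11.255.255.255)
  11.24.0.0/13 (11.24.0.0 - 11.31.255.255)
  11.27.0.0/18 (11.27.0.0 - 11.27.63.255)
Most specific is 11.27.0.0/18.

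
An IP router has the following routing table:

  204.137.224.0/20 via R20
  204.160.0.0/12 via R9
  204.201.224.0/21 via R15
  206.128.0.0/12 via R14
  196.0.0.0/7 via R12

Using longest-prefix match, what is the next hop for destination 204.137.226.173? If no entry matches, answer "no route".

Routes whose prefix contains 204.137.226.173:
  204.137.224.0/20 (204.137.224.0 - 204.137.239.255) -> R20
More-specific entries that do NOT match:
  204.201.224.0/21 (204.201.224.0 - 204.201.231.255) does not contain 204.137.226.173
Longest matching prefix is /20 -> next hop R20.

R20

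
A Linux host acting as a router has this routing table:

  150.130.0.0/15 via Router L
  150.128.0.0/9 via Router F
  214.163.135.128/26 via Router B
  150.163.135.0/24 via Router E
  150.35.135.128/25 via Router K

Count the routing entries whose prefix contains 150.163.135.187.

2

Prefixes containing 150.163.135.187:
  150.128.0.0/9 (150.128.0.0 - 150.255.255.255)
  150.163.135.0/24 (150.163.135.0 - 150.163.135.255)
Total matching entries: 2.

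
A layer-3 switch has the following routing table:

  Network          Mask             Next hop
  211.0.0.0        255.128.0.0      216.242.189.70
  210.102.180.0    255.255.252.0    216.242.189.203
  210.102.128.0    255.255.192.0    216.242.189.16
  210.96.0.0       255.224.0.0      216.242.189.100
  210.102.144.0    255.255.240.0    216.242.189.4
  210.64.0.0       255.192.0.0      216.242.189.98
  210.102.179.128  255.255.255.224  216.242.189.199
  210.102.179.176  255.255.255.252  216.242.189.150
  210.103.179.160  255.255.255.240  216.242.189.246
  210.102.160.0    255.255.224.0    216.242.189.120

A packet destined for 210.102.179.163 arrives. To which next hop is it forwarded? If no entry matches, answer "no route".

216.242.189.120

Routes whose prefix contains 210.102.179.163:
  210.64.0.0/10 (210.64.0.0 - 210.127.255.255) -> 216.242.189.98
  210.96.0.0/11 (210.96.0.0 - 210.127.255.255) -> 216.242.189.100
  210.102.128.0/18 (210.102.128.0 - 210.102.191.255) -> 216.242.189.16
  210.102.160.0/19 (210.102.160.0 - 210.102.191.255) -> 216.242.189.120
More-specific entries that do NOT match:
  210.102.179.176/30 (210.102.179.176 - 210.102.179.179) does not contain 210.102.179.163
  210.103.179.160/28 (210.103.179.160 - 210.103.179.175) does not contain 210.102.179.163
  210.102.179.128/27 (210.102.179.128 - 210.102.179.159) does not contain 210.102.179.163
  210.102.180.0/22 (210.102.180.0 - 210.102.183.255) does not contain 210.102.179.163
  210.102.144.0/20 (210.102.144.0 - 210.102.159.255) does not contain 210.102.179.163
Longest matching prefix is /19 -> next hop 216.242.189.120.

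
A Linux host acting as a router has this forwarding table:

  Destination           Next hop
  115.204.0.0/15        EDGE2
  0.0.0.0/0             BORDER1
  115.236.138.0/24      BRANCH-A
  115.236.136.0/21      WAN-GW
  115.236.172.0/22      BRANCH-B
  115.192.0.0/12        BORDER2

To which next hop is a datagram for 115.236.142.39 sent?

WAN-GW

Routes whose prefix contains 115.236.142.39:
  0.0.0.0/0 (default, matches everything) -> BORDER1
  115.236.136.0/21 (115.236.136.0 - 115.236.143.255) -> WAN-GW
More-specific entries that do NOT match:
  115.236.138.0/24 (115.236.138.0 - 115.236.138.255) does not contain 115.236.142.39
  115.236.172.0/22 (115.236.172.0 - 115.236.175.255) does not contain 115.236.142.39
Longest matching prefix is /21 -> next hop WAN-GW.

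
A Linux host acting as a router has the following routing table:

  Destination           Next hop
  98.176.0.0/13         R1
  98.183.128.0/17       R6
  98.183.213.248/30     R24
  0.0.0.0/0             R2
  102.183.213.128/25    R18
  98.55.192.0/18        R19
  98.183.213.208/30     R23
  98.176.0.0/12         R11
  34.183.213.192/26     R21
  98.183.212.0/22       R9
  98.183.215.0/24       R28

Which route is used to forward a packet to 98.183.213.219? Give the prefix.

Entries matching 98.183.213.219:
  0.0.0.0/0 (default, matches everything)
  98.176.0.0/12 (98.176.0.0 - 98.191.255.255)
  98.176.0.0/13 (98.176.0.0 - 98.183.255.255)
  98.183.128.0/17 (98.183.128.0 - 98.183.255.255)
  98.183.212.0/22 (98.183.212.0 - 98.183.215.255)
Most specific is 98.183.212.0/22.

98.183.212.0/22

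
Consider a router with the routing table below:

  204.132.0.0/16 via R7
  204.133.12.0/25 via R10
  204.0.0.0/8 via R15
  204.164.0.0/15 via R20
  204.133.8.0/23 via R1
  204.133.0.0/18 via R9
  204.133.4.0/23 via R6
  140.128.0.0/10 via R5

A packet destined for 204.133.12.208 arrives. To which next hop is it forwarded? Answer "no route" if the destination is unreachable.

Routes whose prefix contains 204.133.12.208:
  204.0.0.0/8 (204.0.0.0 - 204.255.255.255) -> R15
  204.133.0.0/18 (204.133.0.0 - 204.133.63.255) -> R9
More-specific entries that do NOT match:
  204.133.12.0/25 (204.133.12.0 - 204.133.12.127) does not contain 204.133.12.208
  204.133.8.0/23 (204.133.8.0 - 204.133.9.255) does not contain 204.133.12.208
  204.133.4.0/23 (204.133.4.0 - 204.133.5.255) does not contain 204.133.12.208
Longest matching prefix is /18 -> next hop R9.

R9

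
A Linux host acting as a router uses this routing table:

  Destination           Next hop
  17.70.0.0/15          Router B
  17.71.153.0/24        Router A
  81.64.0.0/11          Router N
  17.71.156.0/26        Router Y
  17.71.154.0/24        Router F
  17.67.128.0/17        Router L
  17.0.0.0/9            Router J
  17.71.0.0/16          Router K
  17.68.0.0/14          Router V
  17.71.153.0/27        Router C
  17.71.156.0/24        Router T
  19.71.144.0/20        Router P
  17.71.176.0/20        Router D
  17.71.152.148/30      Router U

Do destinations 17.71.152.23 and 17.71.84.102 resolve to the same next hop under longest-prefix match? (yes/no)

yes

17.71.152.23: longest match 17.71.0.0/16 -> Router K
17.71.84.102: longest match 17.71.0.0/16 -> Router K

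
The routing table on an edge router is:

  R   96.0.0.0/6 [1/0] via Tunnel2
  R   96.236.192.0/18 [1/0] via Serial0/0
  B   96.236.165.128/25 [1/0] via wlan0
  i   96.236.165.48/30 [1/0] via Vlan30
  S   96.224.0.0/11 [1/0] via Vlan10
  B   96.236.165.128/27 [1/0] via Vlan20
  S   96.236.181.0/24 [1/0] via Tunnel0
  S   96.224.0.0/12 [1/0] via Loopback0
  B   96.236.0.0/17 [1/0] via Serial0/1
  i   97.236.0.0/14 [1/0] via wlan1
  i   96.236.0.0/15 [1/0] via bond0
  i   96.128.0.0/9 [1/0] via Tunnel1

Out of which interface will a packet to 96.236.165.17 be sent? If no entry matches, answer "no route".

bond0

Routes whose prefix contains 96.236.165.17:
  96.0.0.0/6 (96.0.0.0 - 99.255.255.255) -> Tunnel2
  96.128.0.0/9 (96.128.0.0 - 96.255.255.255) -> Tunnel1
  96.224.0.0/11 (96.224.0.0 - 96.255.255.255) -> Vlan10
  96.224.0.0/12 (96.224.0.0 - 96.239.255.255) -> Loopback0
  96.236.0.0/15 (96.236.0.0 - 96.237.255.255) -> bond0
More-specific entries that do NOT match:
  96.236.165.48/30 (96.236.165.48 - 96.236.165.51) does not contain 96.236.165.17
  96.236.165.128/27 (96.236.165.128 - 96.236.165.159) does not contain 96.236.165.17
  96.236.165.128/25 (96.236.165.128 - 96.236.165.255) does not contain 96.236.165.17
  96.236.181.0/24 (96.236.181.0 - 96.236.181.255) does not contain 96.236.165.17
  96.236.192.0/18 (96.236.192.0 - 96.236.255.255) does not contain 96.236.165.17
  96.236.0.0/17 (96.236.0.0 - 96.236.127.255) does not contain 96.236.165.17
Longest matching prefix is /15 -> interface bond0.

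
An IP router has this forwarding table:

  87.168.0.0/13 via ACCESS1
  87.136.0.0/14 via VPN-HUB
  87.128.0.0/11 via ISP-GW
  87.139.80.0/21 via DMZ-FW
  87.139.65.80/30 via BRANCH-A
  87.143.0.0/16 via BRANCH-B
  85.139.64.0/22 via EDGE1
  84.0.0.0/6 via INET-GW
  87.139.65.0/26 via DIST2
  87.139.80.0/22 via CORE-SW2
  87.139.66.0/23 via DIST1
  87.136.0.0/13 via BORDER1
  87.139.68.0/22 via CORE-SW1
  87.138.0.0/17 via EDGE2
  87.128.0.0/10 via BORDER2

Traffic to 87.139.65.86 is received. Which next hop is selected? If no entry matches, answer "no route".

Routes whose prefix contains 87.139.65.86:
  84.0.0.0/6 (84.0.0.0 - 87.255.255.255) -> INET-GW
  87.128.0.0/10 (87.128.0.0 - 87.191.255.255) -> BORDER2
  87.128.0.0/11 (87.128.0.0 - 87.159.255.255) -> ISP-GW
  87.136.0.0/13 (87.136.0.0 - 87.143.255.255) -> BORDER1
  87.136.0.0/14 (87.136.0.0 - 87.139.255.255) -> VPN-HUB
More-specific entries that do NOT match:
  87.139.65.80/30 (87.139.65.80 - 87.139.65.83) does not contain 87.139.65.86
  87.139.65.0/26 (87.139.65.0 - 87.139.65.63) does not contain 87.139.65.86
  87.139.66.0/23 (87.139.66.0 - 87.139.67.255) does not contain 87.139.65.86
  85.139.64.0/22 (85.139.64.0 - 85.139.67.255) does not contain 87.139.65.86
  87.139.80.0/22 (87.139.80.0 - 87.139.83.255) does not contain 87.139.65.86
  87.139.68.0/22 (87.139.68.0 - 87.139.71.255) does not contain 87.139.65.86
  87.139.80.0/21 (87.139.80.0 - 87.139.87.255) does not contain 87.139.65.86
  87.138.0.0/17 (87.138.0.0 - 87.138.127.255) does not contain 87.139.65.86
  87.143.0.0/16 (87.143.0.0 - 87.143.255.255) does not contain 87.139.65.86
Longest matching prefix is /14 -> next hop VPN-HUB.

VPN-HUB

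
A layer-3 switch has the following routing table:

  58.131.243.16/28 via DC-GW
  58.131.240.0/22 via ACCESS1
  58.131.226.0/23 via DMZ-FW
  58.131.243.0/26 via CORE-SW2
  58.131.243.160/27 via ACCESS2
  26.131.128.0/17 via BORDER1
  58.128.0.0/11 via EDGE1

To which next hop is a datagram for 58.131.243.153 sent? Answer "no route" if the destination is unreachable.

Routes whose prefix contains 58.131.243.153:
  58.128.0.0/11 (58.128.0.0 - 58.159.255.255) -> EDGE1
  58.131.240.0/22 (58.131.240.0 - 58.131.243.255) -> ACCESS1
More-specific entries that do NOT match:
  58.131.243.16/28 (58.131.243.16 - 58.131.243.31) does not contain 58.131.243.153
  58.131.243.160/27 (58.131.243.160 - 58.131.243.191) does not contain 58.131.243.153
  58.131.243.0/26 (58.131.243.0 - 58.131.243.63) does not contain 58.131.243.153
  58.131.226.0/23 (58.131.226.0 - 58.131.227.255) does not contain 58.131.243.153
Longest matching prefix is /22 -> next hop ACCESS1.

ACCESS1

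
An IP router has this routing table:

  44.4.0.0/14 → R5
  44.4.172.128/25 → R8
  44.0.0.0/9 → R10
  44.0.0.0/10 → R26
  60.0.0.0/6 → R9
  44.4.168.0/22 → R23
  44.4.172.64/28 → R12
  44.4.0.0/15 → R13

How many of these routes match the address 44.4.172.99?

4

Prefixes containing 44.4.172.99:
  44.0.0.0/9 (44.0.0.0 - 44.127.255.255)
  44.0.0.0/10 (44.0.0.0 - 44.63.255.255)
  44.4.0.0/14 (44.4.0.0 - 44.7.255.255)
  44.4.0.0/15 (44.4.0.0 - 44.5.255.255)
Total matching entries: 4.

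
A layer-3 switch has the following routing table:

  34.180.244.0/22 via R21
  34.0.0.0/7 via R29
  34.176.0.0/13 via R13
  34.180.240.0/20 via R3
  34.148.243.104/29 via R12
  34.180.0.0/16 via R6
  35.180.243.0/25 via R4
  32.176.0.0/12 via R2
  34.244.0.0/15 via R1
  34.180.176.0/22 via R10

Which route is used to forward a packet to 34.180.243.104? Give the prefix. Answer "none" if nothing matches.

Entries matching 34.180.243.104:
  34.0.0.0/7 (34.0.0.0 - 35.255.255.255)
  34.176.0.0/13 (34.176.0.0 - 34.183.255.255)
  34.180.0.0/16 (34.180.0.0 - 34.180.255.255)
  34.180.240.0/20 (34.180.240.0 - 34.180.255.255)
Most specific is 34.180.240.0/20.

34.180.240.0/20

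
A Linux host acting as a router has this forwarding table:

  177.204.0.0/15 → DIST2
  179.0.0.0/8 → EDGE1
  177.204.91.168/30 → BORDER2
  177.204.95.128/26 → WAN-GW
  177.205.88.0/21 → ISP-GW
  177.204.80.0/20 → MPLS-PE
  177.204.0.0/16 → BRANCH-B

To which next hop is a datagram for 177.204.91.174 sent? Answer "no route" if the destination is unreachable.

MPLS-PE

Routes whose prefix contains 177.204.91.174:
  177.204.0.0/15 (177.204.0.0 - 177.205.255.255) -> DIST2
  177.204.0.0/16 (177.204.0.0 - 177.204.255.255) -> BRANCH-B
  177.204.80.0/20 (177.204.80.0 - 177.204.95.255) -> MPLS-PE
More-specific entries that do NOT match:
  177.204.91.168/30 (177.204.91.168 - 177.204.91.171) does not contain 177.204.91.174
  177.204.95.128/26 (177.204.95.128 - 177.204.95.191) does not contain 177.204.91.174
  177.205.88.0/21 (177.205.88.0 - 177.205.95.255) does not contain 177.204.91.174
Longest matching prefix is /20 -> next hop MPLS-PE.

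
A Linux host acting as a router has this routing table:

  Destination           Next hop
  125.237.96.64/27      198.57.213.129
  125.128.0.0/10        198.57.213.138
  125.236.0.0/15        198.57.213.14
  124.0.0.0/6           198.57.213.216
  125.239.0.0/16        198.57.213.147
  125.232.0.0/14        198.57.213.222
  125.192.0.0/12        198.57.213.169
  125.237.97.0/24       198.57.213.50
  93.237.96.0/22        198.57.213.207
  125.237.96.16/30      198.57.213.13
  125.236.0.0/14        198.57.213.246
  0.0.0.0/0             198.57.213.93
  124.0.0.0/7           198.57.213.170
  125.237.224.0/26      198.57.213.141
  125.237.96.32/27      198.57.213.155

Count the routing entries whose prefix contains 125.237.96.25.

5

Prefixes containing 125.237.96.25:
  0.0.0.0/0 (default, matches everything)
  124.0.0.0/6 (124.0.0.0 - 127.255.255.255)
  124.0.0.0/7 (124.0.0.0 - 125.255.255.255)
  125.236.0.0/14 (125.236.0.0 - 125.239.255.255)
  125.236.0.0/15 (125.236.0.0 - 125.237.255.255)
Total matching entries: 5.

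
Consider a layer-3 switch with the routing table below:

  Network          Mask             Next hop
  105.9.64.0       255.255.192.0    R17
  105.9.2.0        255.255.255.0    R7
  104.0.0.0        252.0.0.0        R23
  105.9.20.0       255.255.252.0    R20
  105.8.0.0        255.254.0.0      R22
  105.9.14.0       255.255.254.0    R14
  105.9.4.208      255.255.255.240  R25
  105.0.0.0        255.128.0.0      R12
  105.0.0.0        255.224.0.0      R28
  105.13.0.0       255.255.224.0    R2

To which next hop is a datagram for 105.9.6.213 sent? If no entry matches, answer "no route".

Routes whose prefix contains 105.9.6.213:
  104.0.0.0/6 (104.0.0.0 - 107.255.255.255) -> R23
  105.0.0.0/9 (105.0.0.0 - 105.127.255.255) -> R12
  105.0.0.0/11 (105.0.0.0 - 105.31.255.255) -> R28
  105.8.0.0/15 (105.8.0.0 - 105.9.255.255) -> R22
More-specific entries that do NOT match:
  105.9.4.208/28 (105.9.4.208 - 105.9.4.223) does not contain 105.9.6.213
  105.9.2.0/24 (105.9.2.0 - 105.9.2.255) does not contain 105.9.6.213
  105.9.14.0/23 (105.9.14.0 - 105.9.15.255) does not contain 105.9.6.213
  105.9.20.0/22 (105.9.20.0 - 105.9.23.255) does not contain 105.9.6.213
  105.13.0.0/19 (105.13.0.0 - 105.13.31.255) does not contain 105.9.6.213
  105.9.64.0/18 (105.9.64.0 - 105.9.127.255) does not contain 105.9.6.213
Longest matching prefix is /15 -> next hop R22.

R22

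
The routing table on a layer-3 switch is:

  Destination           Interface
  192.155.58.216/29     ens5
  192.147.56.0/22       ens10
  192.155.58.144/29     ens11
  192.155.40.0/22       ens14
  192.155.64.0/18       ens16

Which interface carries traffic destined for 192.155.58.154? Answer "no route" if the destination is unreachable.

no route

No entry's prefix contains 192.155.58.154; there is no default route.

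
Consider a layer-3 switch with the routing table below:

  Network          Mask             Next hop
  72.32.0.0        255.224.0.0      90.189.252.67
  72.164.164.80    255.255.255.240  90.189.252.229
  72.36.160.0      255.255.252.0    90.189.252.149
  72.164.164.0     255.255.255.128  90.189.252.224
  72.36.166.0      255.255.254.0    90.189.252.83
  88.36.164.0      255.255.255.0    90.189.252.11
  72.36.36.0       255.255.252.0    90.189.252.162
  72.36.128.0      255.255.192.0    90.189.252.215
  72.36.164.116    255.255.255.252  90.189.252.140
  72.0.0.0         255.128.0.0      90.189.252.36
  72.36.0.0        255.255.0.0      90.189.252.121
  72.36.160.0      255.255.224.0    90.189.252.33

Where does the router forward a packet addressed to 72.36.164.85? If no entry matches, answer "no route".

90.189.252.33

Routes whose prefix contains 72.36.164.85:
  72.0.0.0/9 (72.0.0.0 - 72.127.255.255) -> 90.189.252.36
  72.32.0.0/11 (72.32.0.0 - 72.63.255.255) -> 90.189.252.67
  72.36.0.0/16 (72.36.0.0 - 72.36.255.255) -> 90.189.252.121
  72.36.128.0/18 (72.36.128.0 - 72.36.191.255) -> 90.189.252.215
  72.36.160.0/19 (72.36.160.0 - 72.36.191.255) -> 90.189.252.33
More-specific entries that do NOT match:
  72.36.164.116/30 (72.36.164.116 - 72.36.164.119) does not contain 72.36.164.85
  72.164.164.80/28 (72.164.164.80 - 72.164.164.95) does not contain 72.36.164.85
  72.164.164.0/25 (72.164.164.0 - 72.164.164.127) does not contain 72.36.164.85
  88.36.164.0/24 (88.36.164.0 - 88.36.164.255) does not contain 72.36.164.85
  72.36.166.0/23 (72.36.166.0 - 72.36.167.255) does not contain 72.36.164.85
  72.36.160.0/22 (72.36.160.0 - 72.36.163.255) does not contain 72.36.164.85
  72.36.36.0/22 (72.36.36.0 - 72.36.39.255) does not contain 72.36.164.85
Longest matching prefix is /19 -> next hop 90.189.252.33.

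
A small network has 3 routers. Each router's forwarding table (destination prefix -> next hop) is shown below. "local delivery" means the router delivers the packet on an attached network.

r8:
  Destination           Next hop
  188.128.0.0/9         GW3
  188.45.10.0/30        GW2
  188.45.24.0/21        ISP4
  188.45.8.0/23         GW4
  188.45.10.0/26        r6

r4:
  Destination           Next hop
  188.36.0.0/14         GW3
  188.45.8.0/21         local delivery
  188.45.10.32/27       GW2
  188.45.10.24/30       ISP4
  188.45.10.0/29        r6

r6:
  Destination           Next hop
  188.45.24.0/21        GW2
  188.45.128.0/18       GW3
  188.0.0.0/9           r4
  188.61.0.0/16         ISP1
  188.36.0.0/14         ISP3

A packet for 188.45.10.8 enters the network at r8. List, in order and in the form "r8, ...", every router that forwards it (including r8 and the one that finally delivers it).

r8, r6, r4

At r8: longest match for 188.45.10.8 is 188.45.10.0/26 -> r6
At r6: longest match for 188.45.10.8 is 188.0.0.0/9 -> r4
At r4: longest match for 188.45.10.8 is 188.45.8.0/21 -> local delivery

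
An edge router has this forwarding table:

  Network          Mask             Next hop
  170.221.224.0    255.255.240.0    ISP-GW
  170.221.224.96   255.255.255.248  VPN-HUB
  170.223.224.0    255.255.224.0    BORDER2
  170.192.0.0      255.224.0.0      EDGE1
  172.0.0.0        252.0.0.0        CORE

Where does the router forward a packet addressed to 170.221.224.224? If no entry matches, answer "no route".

ISP-GW

Routes whose prefix contains 170.221.224.224:
  170.192.0.0/11 (170.192.0.0 - 170.223.255.255) -> EDGE1
  170.221.224.0/20 (170.221.224.0 - 170.221.239.255) -> ISP-GW
More-specific entries that do NOT match:
  170.221.224.96/29 (170.221.224.96 - 170.221.224.103) does not contain 170.221.224.224
Longest matching prefix is /20 -> next hop ISP-GW.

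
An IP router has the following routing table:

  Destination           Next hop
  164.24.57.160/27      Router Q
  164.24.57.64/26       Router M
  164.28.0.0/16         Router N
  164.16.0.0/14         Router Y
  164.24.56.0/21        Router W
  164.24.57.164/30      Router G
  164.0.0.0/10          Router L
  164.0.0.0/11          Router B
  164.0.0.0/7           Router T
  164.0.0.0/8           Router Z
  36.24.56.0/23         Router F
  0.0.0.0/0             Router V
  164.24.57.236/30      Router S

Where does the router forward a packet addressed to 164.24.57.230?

Routes whose prefix contains 164.24.57.230:
  0.0.0.0/0 (default, matches everything) -> Router V
  164.0.0.0/7 (164.0.0.0 - 165.255.255.255) -> Router T
  164.0.0.0/8 (164.0.0.0 - 164.255.255.255) -> Router Z
  164.0.0.0/10 (164.0.0.0 - 164.63.255.255) -> Router L
  164.0.0.0/11 (164.0.0.0 - 164.31.255.255) -> Router B
  164.24.56.0/21 (164.24.56.0 - 164.24.63.255) -> Router W
More-specific entries that do NOT match:
  164.24.57.164/30 (164.24.57.164 - 164.24.57.167) does not contain 164.24.57.230
  164.24.57.236/30 (164.24.57.236 - 164.24.57.239) does not contain 164.24.57.230
  164.24.57.160/27 (164.24.57.160 - 164.24.57.191) does not contain 164.24.57.230
  164.24.57.64/26 (164.24.57.64 - 164.24.57.127) does not contain 164.24.57.230
  36.24.56.0/23 (36.24.56.0 - 36.24.57.255) does not contain 164.24.57.230
Longest matching prefix is /21 -> next hop Router W.

Router W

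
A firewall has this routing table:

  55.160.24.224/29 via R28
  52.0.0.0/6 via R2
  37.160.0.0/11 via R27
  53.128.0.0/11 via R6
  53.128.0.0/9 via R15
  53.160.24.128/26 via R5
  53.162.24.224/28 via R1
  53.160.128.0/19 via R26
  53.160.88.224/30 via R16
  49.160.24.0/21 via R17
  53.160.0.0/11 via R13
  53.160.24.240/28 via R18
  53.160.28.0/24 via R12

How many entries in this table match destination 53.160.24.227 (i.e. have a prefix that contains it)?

3

Prefixes containing 53.160.24.227:
  52.0.0.0/6 (52.0.0.0 - 55.255.255.255)
  53.128.0.0/9 (53.128.0.0 - 53.255.255.255)
  53.160.0.0/11 (53.160.0.0 - 53.191.255.255)
Total matching entries: 3.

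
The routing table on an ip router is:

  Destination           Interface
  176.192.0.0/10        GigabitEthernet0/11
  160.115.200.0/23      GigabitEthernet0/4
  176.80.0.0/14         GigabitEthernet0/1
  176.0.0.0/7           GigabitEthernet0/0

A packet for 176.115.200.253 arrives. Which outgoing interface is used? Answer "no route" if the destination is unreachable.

GigabitEthernet0/0

Routes whose prefix contains 176.115.200.253:
  176.0.0.0/7 (176.0.0.0 - 177.255.255.255) -> GigabitEthernet0/0
More-specific entries that do NOT match:
  160.115.200.0/23 (160.115.200.0 - 160.115.201.255) does not contain 176.115.200.253
  176.80.0.0/14 (176.80.0.0 - 176.83.255.255) does not contain 176.115.200.253
  176.192.0.0/10 (176.192.0.0 - 176.255.255.255) does not contain 176.115.200.253
Longest matching prefix is /7 -> interface GigabitEthernet0/0.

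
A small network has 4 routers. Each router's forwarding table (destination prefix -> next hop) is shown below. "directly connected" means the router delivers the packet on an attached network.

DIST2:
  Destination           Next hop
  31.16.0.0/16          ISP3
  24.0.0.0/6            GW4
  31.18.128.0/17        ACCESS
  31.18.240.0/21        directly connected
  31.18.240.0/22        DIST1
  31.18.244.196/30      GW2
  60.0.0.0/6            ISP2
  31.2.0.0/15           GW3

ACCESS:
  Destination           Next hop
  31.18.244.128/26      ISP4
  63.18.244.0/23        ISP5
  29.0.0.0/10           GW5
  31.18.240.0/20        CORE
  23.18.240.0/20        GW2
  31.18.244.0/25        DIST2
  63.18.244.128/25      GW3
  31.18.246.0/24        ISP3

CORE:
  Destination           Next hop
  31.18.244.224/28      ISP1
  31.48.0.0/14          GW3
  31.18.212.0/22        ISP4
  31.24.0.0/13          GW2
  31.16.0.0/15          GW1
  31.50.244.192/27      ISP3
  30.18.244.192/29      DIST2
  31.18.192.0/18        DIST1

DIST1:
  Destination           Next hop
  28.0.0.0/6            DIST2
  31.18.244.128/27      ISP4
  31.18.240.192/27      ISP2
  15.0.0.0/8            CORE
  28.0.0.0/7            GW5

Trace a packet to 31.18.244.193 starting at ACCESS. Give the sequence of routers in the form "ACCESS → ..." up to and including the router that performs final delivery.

ACCESS → CORE → DIST1 → DIST2

At ACCESS: longest match for 31.18.244.193 is 31.18.240.0/20 -> CORE
At CORE: longest match for 31.18.244.193 is 31.18.192.0/18 -> DIST1
At DIST1: longest match for 31.18.244.193 is 28.0.0.0/6 -> DIST2
At DIST2: longest match for 31.18.244.193 is 31.18.240.0/21 -> directly connected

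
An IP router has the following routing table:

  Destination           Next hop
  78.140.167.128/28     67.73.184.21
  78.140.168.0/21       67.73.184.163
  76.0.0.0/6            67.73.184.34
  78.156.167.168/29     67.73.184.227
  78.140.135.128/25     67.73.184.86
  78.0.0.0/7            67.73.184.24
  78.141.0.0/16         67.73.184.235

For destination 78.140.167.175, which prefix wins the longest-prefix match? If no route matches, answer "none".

Entries matching 78.140.167.175:
  76.0.0.0/6 (76.0.0.0 - 79.255.255.255)
  78.0.0.0/7 (78.0.0.0 - 79.255.255.255)
Most specific is 78.0.0.0/7.

78.0.0.0/7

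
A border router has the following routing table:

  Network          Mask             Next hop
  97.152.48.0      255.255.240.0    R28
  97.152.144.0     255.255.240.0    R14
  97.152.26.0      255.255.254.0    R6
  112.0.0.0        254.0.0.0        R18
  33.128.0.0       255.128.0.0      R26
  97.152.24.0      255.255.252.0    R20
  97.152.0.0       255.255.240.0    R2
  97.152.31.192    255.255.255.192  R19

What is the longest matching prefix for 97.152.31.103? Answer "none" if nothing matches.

97.152.31.103 is outside every listed prefix and there is no default route.

none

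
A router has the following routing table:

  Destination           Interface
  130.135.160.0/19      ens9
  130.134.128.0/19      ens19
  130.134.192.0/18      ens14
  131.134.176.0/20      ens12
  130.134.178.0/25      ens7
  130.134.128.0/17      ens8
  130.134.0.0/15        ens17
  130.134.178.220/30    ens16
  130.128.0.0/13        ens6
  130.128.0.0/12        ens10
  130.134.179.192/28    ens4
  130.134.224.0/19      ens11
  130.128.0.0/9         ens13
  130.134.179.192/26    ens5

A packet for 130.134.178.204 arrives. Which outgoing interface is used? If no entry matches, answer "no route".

ens8

Routes whose prefix contains 130.134.178.204:
  130.128.0.0/9 (130.128.0.0 - 130.255.255.255) -> ens13
  130.128.0.0/12 (130.128.0.0 - 130.143.255.255) -> ens10
  130.128.0.0/13 (130.128.0.0 - 130.135.255.255) -> ens6
  130.134.0.0/15 (130.134.0.0 - 130.135.255.255) -> ens17
  130.134.128.0/17 (130.134.128.0 - 130.134.255.255) -> ens8
More-specific entries that do NOT match:
  130.134.178.220/30 (130.134.178.220 - 130.134.178.223) does not contain 130.134.178.204
  130.134.179.192/28 (130.134.179.192 - 130.134.179.207) does not contain 130.134.178.204
  130.134.179.192/26 (130.134.179.192 - 130.134.179.255) does not contain 130.134.178.204
  130.134.178.0/25 (130.134.178.0 - 130.134.178.127) does not contain 130.134.178.204
  131.134.176.0/20 (131.134.176.0 - 131.134.191.255) does not contain 130.134.178.204
  130.135.160.0/19 (130.135.160.0 - 130.135.191.255) does not contain 130.134.178.204
  130.134.128.0/19 (130.134.128.0 - 130.134.159.255) does not contain 130.134.178.204
  130.134.224.0/19 (130.134.224.0 - 130.134.255.255) does not contain 130.134.178.204
  130.134.192.0/18 (130.134.192.0 - 130.134.255.255) does not contain 130.134.178.204
Longest matching prefix is /17 -> interface ens8.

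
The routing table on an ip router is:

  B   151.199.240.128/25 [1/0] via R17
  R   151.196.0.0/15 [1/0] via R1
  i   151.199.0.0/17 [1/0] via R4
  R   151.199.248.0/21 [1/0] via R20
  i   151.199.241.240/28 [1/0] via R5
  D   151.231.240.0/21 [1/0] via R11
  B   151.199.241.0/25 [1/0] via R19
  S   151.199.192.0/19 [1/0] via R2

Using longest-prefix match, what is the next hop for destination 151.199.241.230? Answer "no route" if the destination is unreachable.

no route

No entry's prefix contains 151.199.241.230; there is no default route.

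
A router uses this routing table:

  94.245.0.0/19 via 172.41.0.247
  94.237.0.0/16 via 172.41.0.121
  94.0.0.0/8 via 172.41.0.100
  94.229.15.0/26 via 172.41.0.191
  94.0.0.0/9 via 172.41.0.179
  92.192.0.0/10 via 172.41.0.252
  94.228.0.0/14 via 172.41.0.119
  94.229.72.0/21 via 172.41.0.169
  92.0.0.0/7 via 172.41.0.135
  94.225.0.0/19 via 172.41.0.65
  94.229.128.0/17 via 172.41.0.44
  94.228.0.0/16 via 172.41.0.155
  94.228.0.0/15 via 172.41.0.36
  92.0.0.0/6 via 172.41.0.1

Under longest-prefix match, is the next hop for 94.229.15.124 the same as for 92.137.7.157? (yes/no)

94.229.15.124: longest match 94.228.0.0/15 -> 172.41.0.36
92.137.7.157: longest match 92.0.0.0/7 -> 172.41.0.135

no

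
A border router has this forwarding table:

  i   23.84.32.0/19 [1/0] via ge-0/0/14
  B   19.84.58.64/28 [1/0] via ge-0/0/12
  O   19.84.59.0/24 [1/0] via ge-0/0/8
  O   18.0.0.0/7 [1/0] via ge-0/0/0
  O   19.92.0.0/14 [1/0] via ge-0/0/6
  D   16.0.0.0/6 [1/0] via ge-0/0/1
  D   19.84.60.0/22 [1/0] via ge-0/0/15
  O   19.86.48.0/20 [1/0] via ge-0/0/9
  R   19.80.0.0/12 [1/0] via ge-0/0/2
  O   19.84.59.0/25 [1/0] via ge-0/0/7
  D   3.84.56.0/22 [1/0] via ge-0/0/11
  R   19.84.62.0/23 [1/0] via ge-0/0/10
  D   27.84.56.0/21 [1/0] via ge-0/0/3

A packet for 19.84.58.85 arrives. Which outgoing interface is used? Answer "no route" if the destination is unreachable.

Routes whose prefix contains 19.84.58.85:
  16.0.0.0/6 (16.0.0.0 - 19.255.255.255) -> ge-0/0/1
  18.0.0.0/7 (18.0.0.0 - 19.255.255.255) -> ge-0/0/0
  19.80.0.0/12 (19.80.0.0 - 19.95.255.255) -> ge-0/0/2
More-specific entries that do NOT match:
  19.84.58.64/28 (19.84.58.64 - 19.84.58.79) does not contain 19.84.58.85
  19.84.59.0/25 (19.84.59.0 - 19.84.59.127) does not contain 19.84.58.85
  19.84.59.0/24 (19.84.59.0 - 19.84.59.255) does not contain 19.84.58.85
  19.84.62.0/23 (19.84.62.0 - 19.84.63.255) does not contain 19.84.58.85
  19.84.60.0/22 (19.84.60.0 - 19.84.63.255) does not contain 19.84.58.85
  3.84.56.0/22 (3.84.56.0 - 3.84.59.255) does not contain 19.84.58.85
  27.84.56.0/21 (27.84.56.0 - 27.84.63.255) does not contain 19.84.58.85
  19.86.48.0/20 (19.86.48.0 - 19.86.63.255) does not contain 19.84.58.85
  23.84.32.0/19 (23.84.32.0 - 23.84.63.255) does not contain 19.84.58.85
  19.92.0.0/14 (19.92.0.0 - 19.95.255.255) does not contain 19.84.58.85
Longest matching prefix is /12 -> interface ge-0/0/2.

ge-0/0/2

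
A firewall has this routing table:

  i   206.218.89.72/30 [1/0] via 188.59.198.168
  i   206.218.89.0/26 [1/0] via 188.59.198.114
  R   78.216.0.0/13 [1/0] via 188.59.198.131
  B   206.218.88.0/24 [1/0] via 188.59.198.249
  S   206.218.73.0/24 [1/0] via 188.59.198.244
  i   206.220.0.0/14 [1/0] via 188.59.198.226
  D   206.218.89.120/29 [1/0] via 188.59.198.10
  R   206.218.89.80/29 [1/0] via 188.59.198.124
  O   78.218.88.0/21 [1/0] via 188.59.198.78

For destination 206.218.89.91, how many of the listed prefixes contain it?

0

No listed prefix contains 206.218.89.91.
Total matching entries: 0.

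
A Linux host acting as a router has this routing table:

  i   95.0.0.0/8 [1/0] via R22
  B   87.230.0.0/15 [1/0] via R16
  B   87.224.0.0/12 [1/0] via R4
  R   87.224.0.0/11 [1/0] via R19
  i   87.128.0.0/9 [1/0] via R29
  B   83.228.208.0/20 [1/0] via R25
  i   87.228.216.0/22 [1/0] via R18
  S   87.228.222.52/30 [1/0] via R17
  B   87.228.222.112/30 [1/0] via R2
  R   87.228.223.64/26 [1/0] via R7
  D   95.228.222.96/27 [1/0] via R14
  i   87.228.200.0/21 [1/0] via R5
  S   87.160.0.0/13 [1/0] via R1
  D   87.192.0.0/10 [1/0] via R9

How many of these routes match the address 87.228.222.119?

4

Prefixes containing 87.228.222.119:
  87.128.0.0/9 (87.128.0.0 - 87.255.255.255)
  87.192.0.0/10 (87.192.0.0 - 87.255.255.255)
  87.224.0.0/11 (87.224.0.0 - 87.255.255.255)
  87.224.0.0/12 (87.224.0.0 - 87.239.255.255)
Total matching entries: 4.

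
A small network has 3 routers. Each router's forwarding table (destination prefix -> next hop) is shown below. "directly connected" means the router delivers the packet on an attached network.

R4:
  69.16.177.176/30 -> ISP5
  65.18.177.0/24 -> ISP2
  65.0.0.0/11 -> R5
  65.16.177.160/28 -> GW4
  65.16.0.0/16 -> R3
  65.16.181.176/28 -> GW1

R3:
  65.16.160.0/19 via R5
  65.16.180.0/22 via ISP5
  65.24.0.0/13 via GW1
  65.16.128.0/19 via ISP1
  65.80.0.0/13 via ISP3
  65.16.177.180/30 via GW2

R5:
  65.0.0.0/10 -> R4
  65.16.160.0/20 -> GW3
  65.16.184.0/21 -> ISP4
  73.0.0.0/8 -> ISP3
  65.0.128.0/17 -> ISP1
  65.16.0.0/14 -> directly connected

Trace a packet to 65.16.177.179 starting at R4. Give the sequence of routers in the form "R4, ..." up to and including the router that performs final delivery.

At R4: longest match for 65.16.177.179 is 65.16.0.0/16 -> R3
At R3: longest match for 65.16.177.179 is 65.16.160.0/19 -> R5
At R5: longest match for 65.16.177.179 is 65.16.0.0/14 -> directly connected

R4, R3, R5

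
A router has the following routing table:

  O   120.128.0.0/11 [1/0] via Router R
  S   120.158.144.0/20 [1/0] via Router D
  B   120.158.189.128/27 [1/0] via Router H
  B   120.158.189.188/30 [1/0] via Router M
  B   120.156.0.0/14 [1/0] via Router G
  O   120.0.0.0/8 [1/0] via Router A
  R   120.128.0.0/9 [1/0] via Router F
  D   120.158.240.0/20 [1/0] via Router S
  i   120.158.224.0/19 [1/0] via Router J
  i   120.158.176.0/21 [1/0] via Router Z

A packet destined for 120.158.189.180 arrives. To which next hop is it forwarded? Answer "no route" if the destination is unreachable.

Router G

Routes whose prefix contains 120.158.189.180:
  120.0.0.0/8 (120.0.0.0 - 120.255.255.255) -> Router A
  120.128.0.0/9 (120.128.0.0 - 120.255.255.255) -> Router F
  120.128.0.0/11 (120.128.0.0 - 120.159.255.255) -> Router R
  120.156.0.0/14 (120.156.0.0 - 120.159.255.255) -> Router G
More-specific entries that do NOT match:
  120.158.189.188/30 (120.158.189.188 - 120.158.189.191) does not contain 120.158.189.180
  120.158.189.128/27 (120.158.189.128 - 120.158.189.159) does not contain 120.158.189.180
  120.158.176.0/21 (120.158.176.0 - 120.158.183.255) does not contain 120.158.189.180
  120.158.144.0/20 (120.158.144.0 - 120.158.159.255) does not contain 120.158.189.180
  120.158.240.0/20 (120.158.240.0 - 120.158.255.255) does not contain 120.158.189.180
  120.158.224.0/19 (120.158.224.0 - 120.158.255.255) does not contain 120.158.189.180
Longest matching prefix is /14 -> next hop Router G.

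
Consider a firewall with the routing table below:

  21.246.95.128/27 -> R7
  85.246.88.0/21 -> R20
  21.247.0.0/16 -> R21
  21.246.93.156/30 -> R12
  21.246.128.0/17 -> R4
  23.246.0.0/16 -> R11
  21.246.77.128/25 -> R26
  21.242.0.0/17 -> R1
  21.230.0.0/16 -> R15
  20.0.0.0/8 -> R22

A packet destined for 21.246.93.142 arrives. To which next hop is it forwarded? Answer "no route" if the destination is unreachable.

no route

No entry's prefix contains 21.246.93.142; there is no default route.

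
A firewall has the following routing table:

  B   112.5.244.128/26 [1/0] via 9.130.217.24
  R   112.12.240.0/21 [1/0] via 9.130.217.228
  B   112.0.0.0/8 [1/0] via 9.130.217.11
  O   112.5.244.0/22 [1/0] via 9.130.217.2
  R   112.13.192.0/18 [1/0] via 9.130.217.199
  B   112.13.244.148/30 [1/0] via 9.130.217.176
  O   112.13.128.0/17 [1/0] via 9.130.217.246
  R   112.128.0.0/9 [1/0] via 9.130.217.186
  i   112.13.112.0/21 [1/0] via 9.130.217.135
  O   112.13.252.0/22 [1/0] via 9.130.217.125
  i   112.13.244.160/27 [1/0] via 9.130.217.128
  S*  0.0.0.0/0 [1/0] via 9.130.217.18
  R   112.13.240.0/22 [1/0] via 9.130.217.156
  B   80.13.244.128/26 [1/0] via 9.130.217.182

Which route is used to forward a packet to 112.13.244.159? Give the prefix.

Entries matching 112.13.244.159:
  0.0.0.0/0 (default, matches everything)
  112.0.0.0/8 (112.0.0.0 - 112.255.255.255)
  112.13.128.0/17 (112.13.128.0 - 112.13.255.255)
  112.13.192.0/18 (112.13.192.0 - 112.13.255.255)
Most specific is 112.13.192.0/18.

112.13.192.0/18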